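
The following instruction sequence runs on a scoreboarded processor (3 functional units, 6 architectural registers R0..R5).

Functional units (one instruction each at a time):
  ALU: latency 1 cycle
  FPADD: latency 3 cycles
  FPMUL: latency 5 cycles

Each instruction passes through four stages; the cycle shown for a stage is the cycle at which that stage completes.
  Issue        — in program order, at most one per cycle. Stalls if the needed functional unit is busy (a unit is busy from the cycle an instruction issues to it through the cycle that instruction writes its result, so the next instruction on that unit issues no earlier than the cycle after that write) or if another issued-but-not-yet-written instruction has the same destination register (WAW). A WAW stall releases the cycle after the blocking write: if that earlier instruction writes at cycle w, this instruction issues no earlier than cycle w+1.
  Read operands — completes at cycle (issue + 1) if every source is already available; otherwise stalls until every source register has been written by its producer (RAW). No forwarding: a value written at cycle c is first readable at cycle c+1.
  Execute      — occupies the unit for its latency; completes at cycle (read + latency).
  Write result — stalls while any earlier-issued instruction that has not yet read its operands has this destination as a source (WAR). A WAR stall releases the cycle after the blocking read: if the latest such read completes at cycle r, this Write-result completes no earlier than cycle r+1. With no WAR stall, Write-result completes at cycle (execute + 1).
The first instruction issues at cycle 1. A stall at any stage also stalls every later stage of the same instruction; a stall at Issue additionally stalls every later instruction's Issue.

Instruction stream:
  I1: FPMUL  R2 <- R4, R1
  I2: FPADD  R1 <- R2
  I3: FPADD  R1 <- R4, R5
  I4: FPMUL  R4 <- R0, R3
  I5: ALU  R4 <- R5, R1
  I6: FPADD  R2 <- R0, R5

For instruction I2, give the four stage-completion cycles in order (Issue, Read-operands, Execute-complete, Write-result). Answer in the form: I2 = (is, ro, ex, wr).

I1 -> (1, 2, 7, 8)
I2 -> (2, 9, 12, 13)  // RAW R2: wait I1 write@8
I3 -> (14, 15, 18, 19)  // struct: FPADD busy until I2 writes@13
I4 -> (15, 16, 21, 22)
I5 -> (23, 24, 25, 26)  // WAW R4: wait I4 write@22
I6 -> (24, 25, 28, 29)

I2 = (2, 9, 12, 13)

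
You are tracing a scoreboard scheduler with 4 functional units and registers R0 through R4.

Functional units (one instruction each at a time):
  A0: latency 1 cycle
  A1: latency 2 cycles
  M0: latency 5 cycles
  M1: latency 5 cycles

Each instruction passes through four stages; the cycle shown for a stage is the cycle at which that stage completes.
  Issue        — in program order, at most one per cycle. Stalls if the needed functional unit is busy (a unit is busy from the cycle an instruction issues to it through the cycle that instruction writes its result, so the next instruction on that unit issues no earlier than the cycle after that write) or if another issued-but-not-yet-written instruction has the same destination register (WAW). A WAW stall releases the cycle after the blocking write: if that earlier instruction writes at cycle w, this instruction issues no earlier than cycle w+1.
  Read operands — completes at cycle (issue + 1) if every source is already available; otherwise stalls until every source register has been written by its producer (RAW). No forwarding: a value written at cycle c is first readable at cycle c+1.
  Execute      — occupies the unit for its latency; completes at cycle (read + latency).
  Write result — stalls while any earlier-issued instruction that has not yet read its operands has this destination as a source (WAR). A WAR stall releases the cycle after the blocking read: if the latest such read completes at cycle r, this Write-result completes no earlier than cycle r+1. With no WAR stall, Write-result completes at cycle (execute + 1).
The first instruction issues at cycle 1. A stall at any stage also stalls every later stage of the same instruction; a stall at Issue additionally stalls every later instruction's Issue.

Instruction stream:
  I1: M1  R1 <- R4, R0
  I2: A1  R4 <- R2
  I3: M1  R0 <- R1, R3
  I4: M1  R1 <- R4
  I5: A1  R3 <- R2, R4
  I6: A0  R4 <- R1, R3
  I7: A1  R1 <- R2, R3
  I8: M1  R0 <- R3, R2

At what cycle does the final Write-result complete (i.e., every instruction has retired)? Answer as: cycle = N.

cycle = 33

[I1] 1/2/7/8
[I2] 2/3/5/6
[I3] 9/10/15/16  (struct: M1 busy until I1 writes@8)
[I4] 17/18/23/24  (struct: M1 busy until I3 writes@16)
[I5] 18/19/21/22
[I6] 19/25/26/27  (RAW R1: wait I4 write@24)
[I7] 25/26/28/29  (WAW R1: wait I4 write@24)
[I8] 26/27/32/33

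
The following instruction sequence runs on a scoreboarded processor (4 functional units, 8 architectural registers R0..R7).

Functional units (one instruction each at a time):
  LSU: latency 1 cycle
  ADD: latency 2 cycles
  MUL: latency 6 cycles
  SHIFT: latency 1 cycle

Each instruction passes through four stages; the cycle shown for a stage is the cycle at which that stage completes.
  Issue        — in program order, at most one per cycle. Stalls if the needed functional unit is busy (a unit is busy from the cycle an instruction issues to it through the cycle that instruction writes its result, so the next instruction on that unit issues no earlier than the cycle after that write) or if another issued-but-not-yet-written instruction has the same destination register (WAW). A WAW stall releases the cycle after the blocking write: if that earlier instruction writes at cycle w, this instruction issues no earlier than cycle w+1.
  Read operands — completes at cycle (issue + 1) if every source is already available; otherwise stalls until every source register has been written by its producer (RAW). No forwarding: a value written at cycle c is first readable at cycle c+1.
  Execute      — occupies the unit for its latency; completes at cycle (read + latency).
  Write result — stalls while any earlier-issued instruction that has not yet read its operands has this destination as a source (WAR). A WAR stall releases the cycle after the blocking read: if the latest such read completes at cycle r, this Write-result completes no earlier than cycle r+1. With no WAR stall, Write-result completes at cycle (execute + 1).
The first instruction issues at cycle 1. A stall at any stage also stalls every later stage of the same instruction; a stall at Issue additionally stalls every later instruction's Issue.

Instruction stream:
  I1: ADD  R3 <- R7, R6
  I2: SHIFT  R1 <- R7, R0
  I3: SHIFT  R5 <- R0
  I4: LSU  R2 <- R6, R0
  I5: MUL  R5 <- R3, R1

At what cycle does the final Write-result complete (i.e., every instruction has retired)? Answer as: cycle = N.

cycle = 18

1) issue 1, read 2, done 4, write 5
2) issue 2, read 3, done 4, write 5
3) issue 6, read 7, done 8, write 9  <struct: SHIFT busy until I2 writes@5>
4) issue 7, read 8, done 9, write 10
5) issue 10, read 11, done 17, write 18  <WAW R5: wait I3 write@9>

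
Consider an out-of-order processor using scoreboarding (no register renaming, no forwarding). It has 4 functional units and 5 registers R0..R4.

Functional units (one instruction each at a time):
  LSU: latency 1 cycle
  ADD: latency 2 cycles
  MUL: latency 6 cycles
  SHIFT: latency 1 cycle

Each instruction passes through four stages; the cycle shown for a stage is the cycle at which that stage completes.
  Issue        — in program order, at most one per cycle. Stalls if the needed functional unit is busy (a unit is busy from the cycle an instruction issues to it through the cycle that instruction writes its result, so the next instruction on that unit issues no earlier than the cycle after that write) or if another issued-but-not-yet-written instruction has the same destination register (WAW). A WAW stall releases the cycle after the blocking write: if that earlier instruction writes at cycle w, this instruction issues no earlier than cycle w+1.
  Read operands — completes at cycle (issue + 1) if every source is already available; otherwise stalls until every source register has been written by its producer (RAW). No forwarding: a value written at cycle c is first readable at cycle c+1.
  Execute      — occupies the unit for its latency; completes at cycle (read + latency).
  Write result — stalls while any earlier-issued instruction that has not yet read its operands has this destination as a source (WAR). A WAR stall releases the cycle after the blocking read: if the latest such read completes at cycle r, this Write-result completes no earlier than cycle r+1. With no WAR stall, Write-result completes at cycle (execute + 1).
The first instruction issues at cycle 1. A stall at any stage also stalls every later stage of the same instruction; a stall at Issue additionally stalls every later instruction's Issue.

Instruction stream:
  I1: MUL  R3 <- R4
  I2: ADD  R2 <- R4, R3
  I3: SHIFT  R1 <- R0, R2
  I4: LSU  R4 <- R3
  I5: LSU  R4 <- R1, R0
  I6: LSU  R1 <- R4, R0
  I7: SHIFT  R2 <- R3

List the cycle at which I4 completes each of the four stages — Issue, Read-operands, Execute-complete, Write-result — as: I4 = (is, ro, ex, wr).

I4 = (4, 10, 11, 12)

[I1] 1/2/8/9
[I2] 2/10/12/13  (RAW R3: wait I1 write@9)
[I3] 3/14/15/16  (RAW R2: wait I2 write@13)
[I4] 4/10/11/12  (RAW R3: wait I1 write@9)
[I5] 13/17/18/19  (struct: LSU busy until I4 writes@12; RAW R1: wait I3 write@16)
[I6] 20/21/22/23  (struct: LSU busy until I5 writes@19)
[I7] 21/22/23/24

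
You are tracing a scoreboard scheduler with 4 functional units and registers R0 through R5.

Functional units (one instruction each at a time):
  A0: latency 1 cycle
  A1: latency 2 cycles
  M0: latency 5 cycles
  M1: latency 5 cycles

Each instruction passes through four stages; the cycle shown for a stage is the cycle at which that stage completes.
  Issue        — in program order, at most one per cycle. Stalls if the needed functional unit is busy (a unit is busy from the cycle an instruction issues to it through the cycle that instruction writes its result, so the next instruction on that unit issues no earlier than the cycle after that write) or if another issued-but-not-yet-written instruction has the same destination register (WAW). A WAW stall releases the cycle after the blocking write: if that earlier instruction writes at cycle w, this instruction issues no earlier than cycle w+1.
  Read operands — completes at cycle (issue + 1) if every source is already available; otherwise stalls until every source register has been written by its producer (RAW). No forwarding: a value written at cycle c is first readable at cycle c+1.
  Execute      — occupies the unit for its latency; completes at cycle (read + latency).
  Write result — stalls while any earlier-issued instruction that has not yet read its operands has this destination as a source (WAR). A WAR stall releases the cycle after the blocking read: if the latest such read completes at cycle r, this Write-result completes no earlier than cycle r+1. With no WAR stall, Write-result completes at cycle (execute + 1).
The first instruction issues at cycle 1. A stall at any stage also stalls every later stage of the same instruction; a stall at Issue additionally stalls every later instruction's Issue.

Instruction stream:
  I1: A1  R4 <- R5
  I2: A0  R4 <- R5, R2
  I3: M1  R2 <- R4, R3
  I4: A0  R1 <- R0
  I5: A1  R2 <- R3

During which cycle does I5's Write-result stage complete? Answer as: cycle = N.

t=1  issue I1 (A1)
t=2  I1 read-ops
t=4  I1 finished on A1
t=5  I1→R4
t=6  issue I2 (A0)
t=7  I2 read-ops; issue I3 (M1)
t=8  I2 finished on A0
t=9  I2→R4
t=10  I3 read-ops; issue I4 (A0)
t=11  I4 read-ops
t=12  I4 finished on A0
t=13  I4→R1
t=15  I3 finished on M1
t=16  I3→R2
t=17  issue I5 (A1)
t=18  I5 read-ops
t=20  I5 finished on A1
t=21  I5→R2

cycle = 21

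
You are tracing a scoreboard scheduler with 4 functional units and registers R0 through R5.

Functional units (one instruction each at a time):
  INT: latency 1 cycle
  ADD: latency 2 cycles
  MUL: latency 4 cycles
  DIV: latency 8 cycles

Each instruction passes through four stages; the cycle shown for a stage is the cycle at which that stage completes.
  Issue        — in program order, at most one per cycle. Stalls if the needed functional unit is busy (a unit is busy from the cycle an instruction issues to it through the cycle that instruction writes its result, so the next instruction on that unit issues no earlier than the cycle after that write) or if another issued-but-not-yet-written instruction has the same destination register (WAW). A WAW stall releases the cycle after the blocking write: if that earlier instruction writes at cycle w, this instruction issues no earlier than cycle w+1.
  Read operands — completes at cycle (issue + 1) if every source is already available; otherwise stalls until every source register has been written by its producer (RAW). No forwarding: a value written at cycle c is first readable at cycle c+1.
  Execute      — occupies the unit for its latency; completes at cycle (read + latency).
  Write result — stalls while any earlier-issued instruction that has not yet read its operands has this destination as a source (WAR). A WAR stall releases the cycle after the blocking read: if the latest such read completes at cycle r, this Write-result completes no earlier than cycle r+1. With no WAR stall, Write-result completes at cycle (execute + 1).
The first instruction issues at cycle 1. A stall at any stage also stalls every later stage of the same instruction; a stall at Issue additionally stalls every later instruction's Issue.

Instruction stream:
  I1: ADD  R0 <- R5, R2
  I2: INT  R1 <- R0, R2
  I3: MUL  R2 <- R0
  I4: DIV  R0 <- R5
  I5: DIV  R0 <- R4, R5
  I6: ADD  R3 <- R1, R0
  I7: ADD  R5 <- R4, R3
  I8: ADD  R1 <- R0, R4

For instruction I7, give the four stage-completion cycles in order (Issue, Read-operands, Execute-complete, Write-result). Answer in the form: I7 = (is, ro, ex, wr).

[I1] 1/2/4/5
[I2] 2/6/7/8  (RAW R0: wait I1 write@5)
[I3] 3/6/10/11  (RAW R0: wait I1 write@5)
[I4] 6/7/15/16  (WAW R0: wait I1 write@5)
[I5] 17/18/26/27  (struct: DIV busy until I4 writes@16)
[I6] 18/28/30/31  (RAW R0: wait I5 write@27)
[I7] 32/33/35/36  (struct: ADD busy until I6 writes@31)
[I8] 37/38/40/41  (struct: ADD busy until I7 writes@36)

I7 = (32, 33, 35, 36)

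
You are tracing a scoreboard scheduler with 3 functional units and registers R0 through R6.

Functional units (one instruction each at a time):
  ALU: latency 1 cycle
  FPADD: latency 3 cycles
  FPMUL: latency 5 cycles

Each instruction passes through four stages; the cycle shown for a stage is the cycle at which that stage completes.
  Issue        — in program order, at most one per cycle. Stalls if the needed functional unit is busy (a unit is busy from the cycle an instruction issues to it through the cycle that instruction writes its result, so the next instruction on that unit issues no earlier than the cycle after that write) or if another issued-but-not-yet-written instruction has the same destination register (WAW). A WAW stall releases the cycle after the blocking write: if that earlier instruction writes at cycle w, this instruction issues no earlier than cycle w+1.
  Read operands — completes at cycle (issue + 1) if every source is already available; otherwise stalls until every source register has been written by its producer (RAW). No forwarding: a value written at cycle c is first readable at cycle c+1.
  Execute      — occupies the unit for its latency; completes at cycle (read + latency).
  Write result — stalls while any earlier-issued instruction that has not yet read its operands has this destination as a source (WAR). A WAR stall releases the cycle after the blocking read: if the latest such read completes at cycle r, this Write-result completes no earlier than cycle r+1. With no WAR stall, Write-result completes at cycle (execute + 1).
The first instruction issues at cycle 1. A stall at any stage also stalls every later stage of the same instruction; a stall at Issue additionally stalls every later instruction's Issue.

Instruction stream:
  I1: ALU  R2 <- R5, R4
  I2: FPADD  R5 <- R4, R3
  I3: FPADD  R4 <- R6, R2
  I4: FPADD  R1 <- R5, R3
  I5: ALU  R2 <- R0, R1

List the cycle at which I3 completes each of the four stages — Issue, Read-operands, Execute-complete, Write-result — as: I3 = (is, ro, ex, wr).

I3 = (8, 9, 12, 13)

c1: I1 issues→ALU
c2: I1 reads | I2 issues→FPADD
c3: I1 exec-done | I2 reads
c4: I1 writes R2
c6: I2 exec-done
c7: I2 writes R5
c8: I3 issues→FPADD
c9: I3 reads
c12: I3 exec-done
c13: I3 writes R4
c14: I4 issues→FPADD
c15: I4 reads | I5 issues→ALU
c18: I4 exec-done
c19: I4 writes R1
c20: I5 reads
c21: I5 exec-done
c22: I5 writes R2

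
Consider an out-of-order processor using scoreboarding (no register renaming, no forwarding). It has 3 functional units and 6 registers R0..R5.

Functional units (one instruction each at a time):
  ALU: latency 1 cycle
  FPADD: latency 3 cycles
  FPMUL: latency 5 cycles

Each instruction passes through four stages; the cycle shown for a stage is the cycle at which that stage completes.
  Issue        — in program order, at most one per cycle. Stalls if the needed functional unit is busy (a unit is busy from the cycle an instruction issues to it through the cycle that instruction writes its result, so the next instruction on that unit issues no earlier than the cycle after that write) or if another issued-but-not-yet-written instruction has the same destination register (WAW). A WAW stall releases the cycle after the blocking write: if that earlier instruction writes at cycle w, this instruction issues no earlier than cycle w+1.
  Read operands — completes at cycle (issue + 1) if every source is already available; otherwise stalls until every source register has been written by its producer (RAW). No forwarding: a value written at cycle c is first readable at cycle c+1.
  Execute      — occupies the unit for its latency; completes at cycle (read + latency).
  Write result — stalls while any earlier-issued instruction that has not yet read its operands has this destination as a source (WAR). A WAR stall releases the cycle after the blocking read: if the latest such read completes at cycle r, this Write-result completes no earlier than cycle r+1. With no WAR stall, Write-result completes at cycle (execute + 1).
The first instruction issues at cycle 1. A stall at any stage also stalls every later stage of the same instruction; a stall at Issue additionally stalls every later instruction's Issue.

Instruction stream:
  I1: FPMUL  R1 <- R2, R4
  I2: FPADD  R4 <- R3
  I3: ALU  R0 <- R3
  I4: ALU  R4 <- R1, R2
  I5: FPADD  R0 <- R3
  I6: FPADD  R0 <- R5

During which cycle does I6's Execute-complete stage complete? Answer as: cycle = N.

cycle = 19

t=1  I1→FPMUL
t=2  I1 RO; I2→FPADD
t=3  I2 RO; I3→ALU
t=4  I3 RO
t=5  I3 EX
t=6  I2 EX; I3 WR R0
t=7  I1 EX; I2 WR R4
t=8  I1 WR R1; I4→ALU
t=9  I4 RO; I5→FPADD
t=10  I4 EX; I5 RO
t=11  I4 WR R4
t=13  I5 EX
t=14  I5 WR R0
t=15  I6→FPADD
t=16  I6 RO
t=19  I6 EX
t=20  I6 WR R0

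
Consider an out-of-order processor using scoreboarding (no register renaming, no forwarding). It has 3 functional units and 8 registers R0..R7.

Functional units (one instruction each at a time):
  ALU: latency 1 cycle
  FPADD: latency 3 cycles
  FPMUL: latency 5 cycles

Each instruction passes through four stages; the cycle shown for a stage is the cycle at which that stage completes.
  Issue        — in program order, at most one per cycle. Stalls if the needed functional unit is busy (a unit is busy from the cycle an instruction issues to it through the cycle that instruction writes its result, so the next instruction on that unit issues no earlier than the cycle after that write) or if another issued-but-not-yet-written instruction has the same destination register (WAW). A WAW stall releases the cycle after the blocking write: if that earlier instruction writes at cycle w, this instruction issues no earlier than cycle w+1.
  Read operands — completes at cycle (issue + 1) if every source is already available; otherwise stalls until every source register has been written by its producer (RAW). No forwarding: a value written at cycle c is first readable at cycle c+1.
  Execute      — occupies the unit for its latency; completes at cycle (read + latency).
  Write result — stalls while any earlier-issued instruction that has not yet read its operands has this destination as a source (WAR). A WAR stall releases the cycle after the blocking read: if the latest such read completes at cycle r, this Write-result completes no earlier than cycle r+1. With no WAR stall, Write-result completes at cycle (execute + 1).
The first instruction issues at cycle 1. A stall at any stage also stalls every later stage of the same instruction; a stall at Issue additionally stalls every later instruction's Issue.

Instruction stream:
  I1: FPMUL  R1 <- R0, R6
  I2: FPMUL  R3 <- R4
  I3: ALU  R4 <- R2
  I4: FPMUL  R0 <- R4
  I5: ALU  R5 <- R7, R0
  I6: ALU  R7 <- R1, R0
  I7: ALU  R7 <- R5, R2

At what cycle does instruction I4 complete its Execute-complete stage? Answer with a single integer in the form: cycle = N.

1) issue 1, read 2, done 7, write 8
2) issue 9, read 10, done 15, write 16  <struct: FPMUL busy until I1 writes@8>
3) issue 10, read 11, done 12, write 13
4) issue 17, read 18, done 23, write 24  <struct: FPMUL busy until I2 writes@16>
5) issue 18, read 25, done 26, write 27  <RAW R0: wait I4 write@24>
6) issue 28, read 29, done 30, write 31  <struct: ALU busy until I5 writes@27>
7) issue 32, read 33, done 34, write 35  <struct: ALU busy until I6 writes@31>

cycle = 23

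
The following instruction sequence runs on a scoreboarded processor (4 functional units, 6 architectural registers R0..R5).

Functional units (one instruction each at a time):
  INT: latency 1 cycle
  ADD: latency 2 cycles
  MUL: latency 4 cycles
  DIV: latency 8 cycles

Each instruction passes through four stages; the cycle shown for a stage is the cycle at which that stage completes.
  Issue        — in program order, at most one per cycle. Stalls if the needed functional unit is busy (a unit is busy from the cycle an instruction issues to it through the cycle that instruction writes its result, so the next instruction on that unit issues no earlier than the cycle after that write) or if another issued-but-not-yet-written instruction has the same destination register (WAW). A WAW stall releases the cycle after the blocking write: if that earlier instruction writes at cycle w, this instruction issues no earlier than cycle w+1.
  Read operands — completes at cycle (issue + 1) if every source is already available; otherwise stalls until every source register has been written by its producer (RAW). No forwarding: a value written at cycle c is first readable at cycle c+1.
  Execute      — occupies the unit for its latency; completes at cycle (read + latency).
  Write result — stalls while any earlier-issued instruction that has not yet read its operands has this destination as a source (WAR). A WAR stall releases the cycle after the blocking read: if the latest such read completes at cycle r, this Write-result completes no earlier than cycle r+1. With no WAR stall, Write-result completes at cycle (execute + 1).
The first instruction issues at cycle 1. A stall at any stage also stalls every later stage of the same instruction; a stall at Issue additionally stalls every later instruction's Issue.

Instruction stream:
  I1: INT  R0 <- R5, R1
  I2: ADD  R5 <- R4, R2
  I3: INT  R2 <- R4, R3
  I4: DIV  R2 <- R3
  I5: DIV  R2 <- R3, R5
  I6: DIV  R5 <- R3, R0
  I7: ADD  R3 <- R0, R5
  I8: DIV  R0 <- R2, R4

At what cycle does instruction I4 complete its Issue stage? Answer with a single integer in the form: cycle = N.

[I1] 1/2/3/4
[I2] 2/3/5/6
[I3] 5/6/7/8  (struct: INT busy until I1 writes@4)
[I4] 9/10/18/19  (WAW R2: wait I3 write@8)
[I5] 20/21/29/30  (struct: DIV busy until I4 writes@19)
[I6] 31/32/40/41  (struct: DIV busy until I5 writes@30)
[I7] 32/42/44/45  (RAW R5: wait I6 write@41)
[I8] 42/43/51/52  (struct: DIV busy until I6 writes@41)

cycle = 9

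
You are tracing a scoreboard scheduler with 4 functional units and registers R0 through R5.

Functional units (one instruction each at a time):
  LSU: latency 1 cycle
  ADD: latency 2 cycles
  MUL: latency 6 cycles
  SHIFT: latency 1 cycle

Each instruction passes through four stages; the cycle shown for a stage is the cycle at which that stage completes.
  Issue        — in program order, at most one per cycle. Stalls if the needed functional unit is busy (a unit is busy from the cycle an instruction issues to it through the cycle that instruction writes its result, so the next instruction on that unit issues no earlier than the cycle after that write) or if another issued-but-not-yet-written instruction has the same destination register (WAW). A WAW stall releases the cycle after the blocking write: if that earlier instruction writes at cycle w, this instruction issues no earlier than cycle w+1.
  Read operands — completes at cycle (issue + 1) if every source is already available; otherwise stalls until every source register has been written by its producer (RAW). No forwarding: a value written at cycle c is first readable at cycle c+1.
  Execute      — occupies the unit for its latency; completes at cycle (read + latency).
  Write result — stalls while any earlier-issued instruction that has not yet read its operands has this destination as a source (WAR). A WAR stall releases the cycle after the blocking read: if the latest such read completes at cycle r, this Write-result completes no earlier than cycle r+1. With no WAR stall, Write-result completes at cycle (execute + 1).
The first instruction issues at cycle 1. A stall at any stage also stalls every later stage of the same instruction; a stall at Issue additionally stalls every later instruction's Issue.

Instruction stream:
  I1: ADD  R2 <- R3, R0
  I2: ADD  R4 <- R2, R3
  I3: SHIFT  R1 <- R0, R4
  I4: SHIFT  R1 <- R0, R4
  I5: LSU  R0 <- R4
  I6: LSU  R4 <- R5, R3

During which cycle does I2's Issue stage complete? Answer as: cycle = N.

1) issue 1, read 2, done 4, write 5
2) issue 6, read 7, done 9, write 10  <struct: ADD busy until I1 writes@5>
3) issue 7, read 11, done 12, write 13  <RAW R4: wait I2 write@10>
4) issue 14, read 15, done 16, write 17  <struct: SHIFT busy until I3 writes@13>
5) issue 15, read 16, done 17, write 18
6) issue 19, read 20, done 21, write 22  <struct: LSU busy until I5 writes@18>

cycle = 6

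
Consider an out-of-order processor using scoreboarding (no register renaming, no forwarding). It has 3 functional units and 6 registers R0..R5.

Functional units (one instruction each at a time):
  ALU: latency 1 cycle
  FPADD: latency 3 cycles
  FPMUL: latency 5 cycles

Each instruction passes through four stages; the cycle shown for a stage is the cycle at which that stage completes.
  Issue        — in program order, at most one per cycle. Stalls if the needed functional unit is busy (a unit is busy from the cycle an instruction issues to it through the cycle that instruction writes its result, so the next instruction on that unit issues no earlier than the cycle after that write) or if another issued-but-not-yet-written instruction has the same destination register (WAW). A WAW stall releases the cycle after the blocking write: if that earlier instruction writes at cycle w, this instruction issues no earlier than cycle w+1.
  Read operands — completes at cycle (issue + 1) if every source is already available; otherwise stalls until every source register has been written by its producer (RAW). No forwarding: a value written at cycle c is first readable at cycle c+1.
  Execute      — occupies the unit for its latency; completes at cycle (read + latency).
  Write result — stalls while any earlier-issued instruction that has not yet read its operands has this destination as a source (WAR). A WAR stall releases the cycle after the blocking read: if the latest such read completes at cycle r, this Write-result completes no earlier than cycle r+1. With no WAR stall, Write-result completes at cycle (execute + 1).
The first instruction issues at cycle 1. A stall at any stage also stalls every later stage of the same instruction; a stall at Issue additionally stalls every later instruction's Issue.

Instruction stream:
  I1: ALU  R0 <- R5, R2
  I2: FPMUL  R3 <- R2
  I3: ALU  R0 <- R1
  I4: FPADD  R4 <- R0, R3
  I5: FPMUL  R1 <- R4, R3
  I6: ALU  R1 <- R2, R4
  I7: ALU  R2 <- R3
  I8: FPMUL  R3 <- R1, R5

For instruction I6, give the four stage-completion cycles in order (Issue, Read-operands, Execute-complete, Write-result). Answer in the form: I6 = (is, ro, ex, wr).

1) issue 1, read 2, done 3, write 4
2) issue 2, read 3, done 8, write 9
3) issue 5, read 6, done 7, write 8  <struct: ALU busy until I1 writes@4>
4) issue 6, read 10, done 13, write 14  <RAW R3: wait I2 write@9>
5) issue 10, read 15, done 20, write 21  <struct: FPMUL busy until I2 writes@9 / RAW R4: wait I4 write@14>
6) issue 22, read 23, done 24, write 25  <WAW R1: wait I5 write@21>
7) issue 26, read 27, done 28, write 29  <struct: ALU busy until I6 writes@25>
8) issue 27, read 28, done 33, write 34

I6 = (22, 23, 24, 25)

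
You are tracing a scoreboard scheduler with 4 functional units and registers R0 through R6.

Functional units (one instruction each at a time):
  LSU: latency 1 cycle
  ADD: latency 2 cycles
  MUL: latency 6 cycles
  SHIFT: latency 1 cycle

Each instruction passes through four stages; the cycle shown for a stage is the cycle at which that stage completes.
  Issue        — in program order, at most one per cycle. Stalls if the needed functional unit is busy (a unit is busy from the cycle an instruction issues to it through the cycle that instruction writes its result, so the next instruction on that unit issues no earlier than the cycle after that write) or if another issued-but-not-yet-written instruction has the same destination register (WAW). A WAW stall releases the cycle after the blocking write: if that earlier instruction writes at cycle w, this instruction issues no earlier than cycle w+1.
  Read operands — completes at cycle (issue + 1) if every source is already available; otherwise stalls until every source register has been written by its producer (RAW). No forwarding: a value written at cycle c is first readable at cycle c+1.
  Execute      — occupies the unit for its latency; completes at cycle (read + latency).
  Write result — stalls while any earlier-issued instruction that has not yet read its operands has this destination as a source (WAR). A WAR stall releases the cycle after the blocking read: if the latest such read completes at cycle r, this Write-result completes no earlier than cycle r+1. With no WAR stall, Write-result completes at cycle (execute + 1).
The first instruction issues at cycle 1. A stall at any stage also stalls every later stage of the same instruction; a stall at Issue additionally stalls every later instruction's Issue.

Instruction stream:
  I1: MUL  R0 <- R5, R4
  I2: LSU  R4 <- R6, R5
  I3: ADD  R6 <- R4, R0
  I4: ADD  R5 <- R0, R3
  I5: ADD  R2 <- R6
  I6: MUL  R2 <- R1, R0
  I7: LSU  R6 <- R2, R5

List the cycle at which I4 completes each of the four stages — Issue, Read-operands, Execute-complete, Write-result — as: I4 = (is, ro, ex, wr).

cycle 1: issue I1 (MUL)
cycle 2: I1 read-ops, issue I2 (LSU)
cycle 3: I2 read-ops, issue I3 (ADD)
cycle 4: I2 finished on LSU
cycle 5: I2→R4
cycle 8: I1 finished on MUL
cycle 9: I1→R0
cycle 10: I3 read-ops
cycle 12: I3 finished on ADD
cycle 13: I3→R6
cycle 14: issue I4 (ADD)
cycle 15: I4 read-ops
cycle 17: I4 finished on ADD
cycle 18: I4→R5
cycle 19: issue I5 (ADD)
cycle 20: I5 read-ops
cycle 22: I5 finished on ADD
cycle 23: I5→R2
cycle 24: issue I6 (MUL)
cycle 25: I6 read-ops, issue I7 (LSU)
cycle 31: I6 finished on MUL
cycle 32: I6→R2
cycle 33: I7 read-ops
cycle 34: I7 finished on LSU
cycle 35: I7→R6

I4 = (14, 15, 17, 18)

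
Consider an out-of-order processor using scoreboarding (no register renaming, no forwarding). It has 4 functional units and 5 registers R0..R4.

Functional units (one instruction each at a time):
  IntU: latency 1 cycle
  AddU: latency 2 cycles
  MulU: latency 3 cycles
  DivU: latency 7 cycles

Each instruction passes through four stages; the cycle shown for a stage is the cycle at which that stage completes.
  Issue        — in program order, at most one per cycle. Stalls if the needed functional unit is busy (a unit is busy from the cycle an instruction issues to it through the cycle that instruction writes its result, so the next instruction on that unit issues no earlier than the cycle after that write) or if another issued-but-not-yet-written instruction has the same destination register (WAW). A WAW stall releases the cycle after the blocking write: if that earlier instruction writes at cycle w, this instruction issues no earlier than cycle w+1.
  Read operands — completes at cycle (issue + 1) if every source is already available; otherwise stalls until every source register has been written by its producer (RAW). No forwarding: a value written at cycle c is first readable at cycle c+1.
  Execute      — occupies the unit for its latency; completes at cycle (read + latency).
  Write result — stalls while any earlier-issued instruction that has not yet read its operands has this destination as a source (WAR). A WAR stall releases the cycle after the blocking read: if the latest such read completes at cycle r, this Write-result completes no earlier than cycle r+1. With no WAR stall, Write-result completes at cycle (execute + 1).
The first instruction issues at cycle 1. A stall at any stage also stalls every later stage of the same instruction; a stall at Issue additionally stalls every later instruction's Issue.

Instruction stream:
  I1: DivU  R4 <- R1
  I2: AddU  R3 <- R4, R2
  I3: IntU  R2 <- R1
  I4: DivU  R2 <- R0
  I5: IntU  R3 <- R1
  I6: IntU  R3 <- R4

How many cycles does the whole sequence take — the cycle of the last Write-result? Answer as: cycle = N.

cycle = 22

t=1  I1 dispatched to DivU
t=2  I1 operands ready | I2 dispatched to AddU
t=3  I3 dispatched to IntU
t=4  I3 operands ready
t=5  I3 complete
t=9  I1 complete
t=10  R4←I1
t=11  I2 operands ready
t=12  R2←I3
t=13  I2 complete | I4 dispatched to DivU
t=14  R3←I2 | I4 operands ready
t=15  I5 dispatched to IntU
t=16  I5 operands ready
t=17  I5 complete
t=18  R3←I5
t=19  I6 dispatched to IntU
t=20  I6 operands ready
t=21  I4 complete | I6 complete
t=22  R2←I4 | R3←I6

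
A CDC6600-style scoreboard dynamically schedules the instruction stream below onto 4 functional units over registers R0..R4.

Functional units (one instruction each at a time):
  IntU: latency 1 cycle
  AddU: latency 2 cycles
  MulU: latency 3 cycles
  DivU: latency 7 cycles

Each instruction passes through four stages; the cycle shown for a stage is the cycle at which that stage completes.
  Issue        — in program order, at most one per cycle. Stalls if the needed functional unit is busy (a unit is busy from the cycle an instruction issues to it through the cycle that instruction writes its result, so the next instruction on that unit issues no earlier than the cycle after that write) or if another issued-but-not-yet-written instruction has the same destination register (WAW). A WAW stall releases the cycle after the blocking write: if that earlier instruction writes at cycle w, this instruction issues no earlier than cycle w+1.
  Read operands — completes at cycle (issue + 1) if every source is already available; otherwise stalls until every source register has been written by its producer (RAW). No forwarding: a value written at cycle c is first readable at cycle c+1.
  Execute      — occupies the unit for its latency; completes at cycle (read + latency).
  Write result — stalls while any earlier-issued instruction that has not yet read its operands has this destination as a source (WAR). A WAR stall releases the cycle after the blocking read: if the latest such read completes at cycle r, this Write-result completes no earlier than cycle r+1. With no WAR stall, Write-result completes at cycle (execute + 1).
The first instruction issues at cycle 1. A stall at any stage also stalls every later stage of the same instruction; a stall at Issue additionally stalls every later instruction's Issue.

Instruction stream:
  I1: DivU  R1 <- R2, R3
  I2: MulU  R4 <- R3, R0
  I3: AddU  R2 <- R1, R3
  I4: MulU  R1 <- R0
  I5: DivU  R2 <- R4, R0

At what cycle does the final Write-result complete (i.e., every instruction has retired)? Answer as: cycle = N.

cycle = 24

cycle 1: I1 dispatched to DivU
cycle 2: I1 operands ready, I2 dispatched to MulU
cycle 3: I2 operands ready, I3 dispatched to AddU
cycle 6: I2 complete
cycle 7: R4←I2
cycle 9: I1 complete
cycle 10: R1←I1
cycle 11: I3 operands ready, I4 dispatched to MulU
cycle 12: I4 operands ready
cycle 13: I3 complete
cycle 14: R2←I3
cycle 15: I4 complete, I5 dispatched to DivU
cycle 16: R1←I4, I5 operands ready
cycle 23: I5 complete
cycle 24: R2←I5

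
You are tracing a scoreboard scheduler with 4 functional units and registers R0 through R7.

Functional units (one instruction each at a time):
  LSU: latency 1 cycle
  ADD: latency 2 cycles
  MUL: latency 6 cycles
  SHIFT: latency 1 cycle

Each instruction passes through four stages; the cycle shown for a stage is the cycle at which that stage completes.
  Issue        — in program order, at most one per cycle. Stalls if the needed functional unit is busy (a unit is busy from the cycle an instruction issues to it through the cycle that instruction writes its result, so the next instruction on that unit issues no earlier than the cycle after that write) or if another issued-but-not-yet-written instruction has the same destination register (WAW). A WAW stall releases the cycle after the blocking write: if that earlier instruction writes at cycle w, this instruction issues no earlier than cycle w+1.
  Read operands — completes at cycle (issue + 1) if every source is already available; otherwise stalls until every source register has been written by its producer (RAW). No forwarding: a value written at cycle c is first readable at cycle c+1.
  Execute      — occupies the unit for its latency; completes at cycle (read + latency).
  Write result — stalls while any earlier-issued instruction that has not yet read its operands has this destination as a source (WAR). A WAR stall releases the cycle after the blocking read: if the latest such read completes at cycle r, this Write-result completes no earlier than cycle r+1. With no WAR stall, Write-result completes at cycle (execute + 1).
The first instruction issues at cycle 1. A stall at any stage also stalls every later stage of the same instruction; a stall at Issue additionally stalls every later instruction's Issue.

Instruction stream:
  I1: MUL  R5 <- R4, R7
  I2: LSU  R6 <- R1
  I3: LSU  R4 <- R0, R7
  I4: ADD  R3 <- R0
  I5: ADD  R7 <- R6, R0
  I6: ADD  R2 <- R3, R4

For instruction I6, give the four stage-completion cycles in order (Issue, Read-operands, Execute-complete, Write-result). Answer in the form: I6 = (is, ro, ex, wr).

cycle 1: I1→MUL
cycle 2: I1 RO · I2→LSU
cycle 3: I2 RO
cycle 4: I2 EX
cycle 5: I2 WR R6
cycle 6: I3→LSU
cycle 7: I3 RO · I4→ADD
cycle 8: I1 EX · I3 EX · I4 RO
cycle 9: I1 WR R5 · I3 WR R4
cycle 10: I4 EX
cycle 11: I4 WR R3
cycle 12: I5→ADD
cycle 13: I5 RO
cycle 15: I5 EX
cycle 16: I5 WR R7
cycle 17: I6→ADD
cycle 18: I6 RO
cycle 20: I6 EX
cycle 21: I6 WR R2

I6 = (17, 18, 20, 21)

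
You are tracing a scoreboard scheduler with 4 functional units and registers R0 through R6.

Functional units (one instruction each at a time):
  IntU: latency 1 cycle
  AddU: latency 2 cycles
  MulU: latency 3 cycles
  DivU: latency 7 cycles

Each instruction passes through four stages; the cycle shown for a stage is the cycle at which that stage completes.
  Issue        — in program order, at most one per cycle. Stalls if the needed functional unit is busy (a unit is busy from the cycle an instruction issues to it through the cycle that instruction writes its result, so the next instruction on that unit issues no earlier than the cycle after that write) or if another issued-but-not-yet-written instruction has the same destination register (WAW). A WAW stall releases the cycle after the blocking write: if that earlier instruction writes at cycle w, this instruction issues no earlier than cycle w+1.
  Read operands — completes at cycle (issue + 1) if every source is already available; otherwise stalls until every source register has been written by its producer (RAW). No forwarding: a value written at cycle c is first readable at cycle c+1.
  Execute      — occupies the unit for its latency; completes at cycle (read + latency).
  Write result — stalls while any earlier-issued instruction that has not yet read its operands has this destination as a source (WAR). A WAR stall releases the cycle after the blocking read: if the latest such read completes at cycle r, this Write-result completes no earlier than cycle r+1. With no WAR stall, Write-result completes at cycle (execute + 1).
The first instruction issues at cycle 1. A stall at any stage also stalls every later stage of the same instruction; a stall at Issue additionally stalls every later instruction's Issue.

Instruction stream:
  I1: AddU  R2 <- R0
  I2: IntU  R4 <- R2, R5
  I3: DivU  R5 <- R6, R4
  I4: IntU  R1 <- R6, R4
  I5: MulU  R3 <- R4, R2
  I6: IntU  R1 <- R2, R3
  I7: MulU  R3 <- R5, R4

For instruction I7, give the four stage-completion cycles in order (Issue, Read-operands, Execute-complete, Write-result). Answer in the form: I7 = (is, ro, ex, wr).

  I1 | 1 | 2 | 4 | 5
  I2 | 2 | 6 | 7 | 8   RAW R2: wait I1 write@5
  I3 | 3 | 9 | 16 | 17   RAW R4: wait I2 write@8
  I4 | 9 | 10 | 11 | 12   struct: IntU busy until I2 writes@8
  I5 | 10 | 11 | 14 | 15
  I6 | 13 | 16 | 17 | 18   struct: IntU busy until I4 writes@12 · RAW R3: wait I5 write@15
  I7 | 16 | 18 | 21 | 22   struct: MulU busy until I5 writes@15 · RAW R5: wait I3 write@17

I7 = (16, 18, 21, 22)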